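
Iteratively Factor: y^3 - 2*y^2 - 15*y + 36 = (y + 4)*(y^2 - 6*y + 9) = (y - 3)*(y + 4)*(y - 3)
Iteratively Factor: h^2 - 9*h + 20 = (h - 4)*(h - 5)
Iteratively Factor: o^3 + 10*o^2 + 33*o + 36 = (o + 3)*(o^2 + 7*o + 12) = (o + 3)*(o + 4)*(o + 3)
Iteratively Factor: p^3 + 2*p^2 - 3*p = (p)*(p^2 + 2*p - 3) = p*(p + 3)*(p - 1)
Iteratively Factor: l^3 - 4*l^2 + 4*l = (l - 2)*(l^2 - 2*l) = l*(l - 2)*(l - 2)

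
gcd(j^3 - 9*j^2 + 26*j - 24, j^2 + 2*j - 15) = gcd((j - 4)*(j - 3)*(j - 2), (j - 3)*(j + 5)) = j - 3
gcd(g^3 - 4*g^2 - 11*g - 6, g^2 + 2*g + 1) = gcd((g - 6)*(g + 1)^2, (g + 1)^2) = g^2 + 2*g + 1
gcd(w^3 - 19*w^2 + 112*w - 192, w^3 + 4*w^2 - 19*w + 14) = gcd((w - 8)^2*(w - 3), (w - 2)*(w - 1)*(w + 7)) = 1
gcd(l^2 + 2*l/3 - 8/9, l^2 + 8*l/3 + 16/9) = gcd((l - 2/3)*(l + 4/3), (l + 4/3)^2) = l + 4/3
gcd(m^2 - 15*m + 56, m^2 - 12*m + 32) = m - 8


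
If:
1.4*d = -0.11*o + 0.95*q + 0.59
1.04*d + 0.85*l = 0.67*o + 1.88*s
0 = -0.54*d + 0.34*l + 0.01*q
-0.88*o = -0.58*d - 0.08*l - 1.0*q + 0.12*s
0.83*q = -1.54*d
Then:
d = 0.20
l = 0.32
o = -0.31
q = -0.37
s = 0.36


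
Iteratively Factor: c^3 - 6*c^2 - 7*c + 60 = (c - 4)*(c^2 - 2*c - 15) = (c - 4)*(c + 3)*(c - 5)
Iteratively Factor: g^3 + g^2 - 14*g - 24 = (g + 2)*(g^2 - g - 12) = (g + 2)*(g + 3)*(g - 4)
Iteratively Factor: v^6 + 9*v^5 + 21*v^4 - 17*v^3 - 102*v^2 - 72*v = (v - 2)*(v^5 + 11*v^4 + 43*v^3 + 69*v^2 + 36*v) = v*(v - 2)*(v^4 + 11*v^3 + 43*v^2 + 69*v + 36) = v*(v - 2)*(v + 1)*(v^3 + 10*v^2 + 33*v + 36) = v*(v - 2)*(v + 1)*(v + 3)*(v^2 + 7*v + 12) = v*(v - 2)*(v + 1)*(v + 3)*(v + 4)*(v + 3)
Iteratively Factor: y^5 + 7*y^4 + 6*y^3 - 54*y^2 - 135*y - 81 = (y + 3)*(y^4 + 4*y^3 - 6*y^2 - 36*y - 27) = (y + 1)*(y + 3)*(y^3 + 3*y^2 - 9*y - 27) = (y + 1)*(y + 3)^2*(y^2 - 9) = (y - 3)*(y + 1)*(y + 3)^2*(y + 3)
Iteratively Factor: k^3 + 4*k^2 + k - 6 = (k + 3)*(k^2 + k - 2) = (k - 1)*(k + 3)*(k + 2)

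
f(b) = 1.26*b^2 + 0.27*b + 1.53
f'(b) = 2.52*b + 0.27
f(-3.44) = 15.51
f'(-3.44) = -8.40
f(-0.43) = 1.65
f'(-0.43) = -0.81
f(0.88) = 2.74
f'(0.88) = 2.49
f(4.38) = 26.88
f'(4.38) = 11.31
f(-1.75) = 4.92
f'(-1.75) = -4.14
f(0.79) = 2.53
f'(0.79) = 2.26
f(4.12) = 24.03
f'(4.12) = 10.65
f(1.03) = 3.14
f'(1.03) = 2.87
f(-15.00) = 280.98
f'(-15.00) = -37.53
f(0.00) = 1.53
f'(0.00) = 0.27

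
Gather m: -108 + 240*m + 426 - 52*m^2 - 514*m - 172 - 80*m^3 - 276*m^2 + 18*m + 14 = -80*m^3 - 328*m^2 - 256*m + 160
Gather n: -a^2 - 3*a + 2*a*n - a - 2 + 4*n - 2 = -a^2 - 4*a + n*(2*a + 4) - 4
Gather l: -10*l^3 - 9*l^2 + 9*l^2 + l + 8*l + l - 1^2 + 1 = -10*l^3 + 10*l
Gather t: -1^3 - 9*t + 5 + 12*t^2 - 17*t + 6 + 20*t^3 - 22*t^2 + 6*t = 20*t^3 - 10*t^2 - 20*t + 10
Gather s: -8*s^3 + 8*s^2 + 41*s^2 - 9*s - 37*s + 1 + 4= -8*s^3 + 49*s^2 - 46*s + 5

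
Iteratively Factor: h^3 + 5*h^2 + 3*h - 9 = (h - 1)*(h^2 + 6*h + 9) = (h - 1)*(h + 3)*(h + 3)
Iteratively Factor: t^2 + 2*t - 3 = (t - 1)*(t + 3)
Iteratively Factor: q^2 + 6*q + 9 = (q + 3)*(q + 3)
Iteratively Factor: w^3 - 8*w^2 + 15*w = (w - 5)*(w^2 - 3*w) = w*(w - 5)*(w - 3)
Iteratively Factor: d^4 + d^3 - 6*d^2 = (d)*(d^3 + d^2 - 6*d) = d^2*(d^2 + d - 6) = d^2*(d - 2)*(d + 3)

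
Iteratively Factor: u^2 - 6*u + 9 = (u - 3)*(u - 3)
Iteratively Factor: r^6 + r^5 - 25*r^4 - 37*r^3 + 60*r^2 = (r + 3)*(r^5 - 2*r^4 - 19*r^3 + 20*r^2) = (r - 5)*(r + 3)*(r^4 + 3*r^3 - 4*r^2) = (r - 5)*(r + 3)*(r + 4)*(r^3 - r^2) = (r - 5)*(r - 1)*(r + 3)*(r + 4)*(r^2) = r*(r - 5)*(r - 1)*(r + 3)*(r + 4)*(r)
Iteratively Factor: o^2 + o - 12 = (o - 3)*(o + 4)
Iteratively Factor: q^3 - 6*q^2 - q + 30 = (q + 2)*(q^2 - 8*q + 15) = (q - 5)*(q + 2)*(q - 3)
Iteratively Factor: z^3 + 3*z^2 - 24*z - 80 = (z - 5)*(z^2 + 8*z + 16) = (z - 5)*(z + 4)*(z + 4)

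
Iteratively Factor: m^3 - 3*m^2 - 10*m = (m + 2)*(m^2 - 5*m) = (m - 5)*(m + 2)*(m)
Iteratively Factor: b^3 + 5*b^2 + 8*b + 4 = (b + 2)*(b^2 + 3*b + 2) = (b + 1)*(b + 2)*(b + 2)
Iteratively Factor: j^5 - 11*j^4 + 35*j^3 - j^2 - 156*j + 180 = (j + 2)*(j^4 - 13*j^3 + 61*j^2 - 123*j + 90) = (j - 2)*(j + 2)*(j^3 - 11*j^2 + 39*j - 45) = (j - 5)*(j - 2)*(j + 2)*(j^2 - 6*j + 9) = (j - 5)*(j - 3)*(j - 2)*(j + 2)*(j - 3)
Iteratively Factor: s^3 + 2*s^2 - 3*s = (s)*(s^2 + 2*s - 3) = s*(s + 3)*(s - 1)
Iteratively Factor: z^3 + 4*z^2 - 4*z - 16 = (z - 2)*(z^2 + 6*z + 8) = (z - 2)*(z + 4)*(z + 2)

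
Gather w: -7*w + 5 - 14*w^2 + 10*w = -14*w^2 + 3*w + 5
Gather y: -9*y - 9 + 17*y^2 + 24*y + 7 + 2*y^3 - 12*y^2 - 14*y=2*y^3 + 5*y^2 + y - 2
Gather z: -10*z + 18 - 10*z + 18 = 36 - 20*z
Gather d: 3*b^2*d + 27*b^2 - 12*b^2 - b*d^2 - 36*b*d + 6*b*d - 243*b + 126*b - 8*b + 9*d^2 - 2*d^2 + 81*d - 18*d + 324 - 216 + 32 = 15*b^2 - 125*b + d^2*(7 - b) + d*(3*b^2 - 30*b + 63) + 140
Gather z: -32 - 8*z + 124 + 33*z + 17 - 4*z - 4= 21*z + 105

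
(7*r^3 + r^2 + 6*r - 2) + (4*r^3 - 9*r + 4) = 11*r^3 + r^2 - 3*r + 2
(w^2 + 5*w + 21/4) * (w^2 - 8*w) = w^4 - 3*w^3 - 139*w^2/4 - 42*w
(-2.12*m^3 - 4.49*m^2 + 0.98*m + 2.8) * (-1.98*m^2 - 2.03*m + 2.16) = 4.1976*m^5 + 13.1938*m^4 + 2.5951*m^3 - 17.2318*m^2 - 3.5672*m + 6.048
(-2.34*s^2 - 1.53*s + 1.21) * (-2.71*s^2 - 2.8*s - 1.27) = 6.3414*s^4 + 10.6983*s^3 + 3.9767*s^2 - 1.4449*s - 1.5367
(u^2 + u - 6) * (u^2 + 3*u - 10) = u^4 + 4*u^3 - 13*u^2 - 28*u + 60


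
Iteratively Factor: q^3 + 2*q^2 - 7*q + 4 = (q - 1)*(q^2 + 3*q - 4) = (q - 1)^2*(q + 4)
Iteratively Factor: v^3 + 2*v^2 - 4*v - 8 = (v + 2)*(v^2 - 4) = (v - 2)*(v + 2)*(v + 2)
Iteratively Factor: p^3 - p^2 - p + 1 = (p - 1)*(p^2 - 1) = (p - 1)*(p + 1)*(p - 1)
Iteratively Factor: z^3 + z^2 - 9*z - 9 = (z + 1)*(z^2 - 9) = (z + 1)*(z + 3)*(z - 3)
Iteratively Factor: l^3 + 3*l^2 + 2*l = (l + 2)*(l^2 + l) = (l + 1)*(l + 2)*(l)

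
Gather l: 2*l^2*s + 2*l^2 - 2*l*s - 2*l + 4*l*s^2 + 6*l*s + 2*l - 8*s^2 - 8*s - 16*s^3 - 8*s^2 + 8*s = l^2*(2*s + 2) + l*(4*s^2 + 4*s) - 16*s^3 - 16*s^2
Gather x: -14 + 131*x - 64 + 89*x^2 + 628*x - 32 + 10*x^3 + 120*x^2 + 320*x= 10*x^3 + 209*x^2 + 1079*x - 110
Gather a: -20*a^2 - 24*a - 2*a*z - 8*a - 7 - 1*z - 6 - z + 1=-20*a^2 + a*(-2*z - 32) - 2*z - 12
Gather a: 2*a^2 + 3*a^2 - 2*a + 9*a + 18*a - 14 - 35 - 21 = 5*a^2 + 25*a - 70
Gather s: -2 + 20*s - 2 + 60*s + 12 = 80*s + 8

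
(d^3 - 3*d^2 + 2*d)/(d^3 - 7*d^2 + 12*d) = (d^2 - 3*d + 2)/(d^2 - 7*d + 12)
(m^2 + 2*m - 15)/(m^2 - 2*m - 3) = (m + 5)/(m + 1)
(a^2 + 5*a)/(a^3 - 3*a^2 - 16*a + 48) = a*(a + 5)/(a^3 - 3*a^2 - 16*a + 48)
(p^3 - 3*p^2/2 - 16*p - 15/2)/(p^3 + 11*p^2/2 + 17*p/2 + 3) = (p - 5)/(p + 2)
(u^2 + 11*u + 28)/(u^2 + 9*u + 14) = (u + 4)/(u + 2)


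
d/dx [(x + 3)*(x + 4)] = 2*x + 7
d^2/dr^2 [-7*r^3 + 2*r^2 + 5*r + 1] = 4 - 42*r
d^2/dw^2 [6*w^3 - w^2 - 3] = 36*w - 2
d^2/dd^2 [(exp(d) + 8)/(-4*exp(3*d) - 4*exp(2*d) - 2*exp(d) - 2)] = (-16*exp(6*d) - 300*exp(5*d) - 348*exp(4*d) - 132*exp(3*d) + 108*exp(2*d) + 57*exp(d) + 7)*exp(d)/(2*(8*exp(9*d) + 24*exp(8*d) + 36*exp(7*d) + 44*exp(6*d) + 42*exp(5*d) + 30*exp(4*d) + 19*exp(3*d) + 9*exp(2*d) + 3*exp(d) + 1))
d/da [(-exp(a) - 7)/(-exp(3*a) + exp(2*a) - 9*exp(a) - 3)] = (-(exp(a) + 7)*(3*exp(2*a) - 2*exp(a) + 9) + exp(3*a) - exp(2*a) + 9*exp(a) + 3)*exp(a)/(exp(3*a) - exp(2*a) + 9*exp(a) + 3)^2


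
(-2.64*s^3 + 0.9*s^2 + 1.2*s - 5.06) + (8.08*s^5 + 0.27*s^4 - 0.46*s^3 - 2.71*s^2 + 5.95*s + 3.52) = 8.08*s^5 + 0.27*s^4 - 3.1*s^3 - 1.81*s^2 + 7.15*s - 1.54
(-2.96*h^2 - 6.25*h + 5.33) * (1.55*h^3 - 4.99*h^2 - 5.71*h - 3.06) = -4.588*h^5 + 5.0829*h^4 + 56.3506*h^3 + 18.1484*h^2 - 11.3093*h - 16.3098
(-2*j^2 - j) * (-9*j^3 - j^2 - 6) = 18*j^5 + 11*j^4 + j^3 + 12*j^2 + 6*j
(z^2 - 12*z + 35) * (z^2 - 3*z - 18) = z^4 - 15*z^3 + 53*z^2 + 111*z - 630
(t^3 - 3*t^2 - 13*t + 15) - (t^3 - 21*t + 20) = -3*t^2 + 8*t - 5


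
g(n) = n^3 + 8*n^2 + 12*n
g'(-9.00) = 111.00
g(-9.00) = -189.00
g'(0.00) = 12.00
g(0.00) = 0.00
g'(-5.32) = 11.79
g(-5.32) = 12.01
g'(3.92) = 120.82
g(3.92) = 230.21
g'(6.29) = 231.33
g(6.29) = 640.85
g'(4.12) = 128.84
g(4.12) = 255.17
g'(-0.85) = 0.57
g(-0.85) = -5.03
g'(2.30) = 64.67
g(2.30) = 82.09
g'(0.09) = 13.46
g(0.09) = 1.15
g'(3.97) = 122.80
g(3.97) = 236.30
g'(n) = 3*n^2 + 16*n + 12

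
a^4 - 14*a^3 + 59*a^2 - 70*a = a*(a - 7)*(a - 5)*(a - 2)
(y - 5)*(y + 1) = y^2 - 4*y - 5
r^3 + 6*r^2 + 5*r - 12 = (r - 1)*(r + 3)*(r + 4)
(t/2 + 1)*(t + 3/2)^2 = t^3/2 + 5*t^2/2 + 33*t/8 + 9/4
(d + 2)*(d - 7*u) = d^2 - 7*d*u + 2*d - 14*u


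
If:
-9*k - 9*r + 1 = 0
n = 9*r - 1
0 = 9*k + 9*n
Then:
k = 0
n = 0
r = 1/9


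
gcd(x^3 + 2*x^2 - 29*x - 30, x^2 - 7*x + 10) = x - 5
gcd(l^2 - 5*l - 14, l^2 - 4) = l + 2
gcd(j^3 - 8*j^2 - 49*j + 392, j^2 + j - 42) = j + 7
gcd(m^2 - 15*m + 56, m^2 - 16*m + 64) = m - 8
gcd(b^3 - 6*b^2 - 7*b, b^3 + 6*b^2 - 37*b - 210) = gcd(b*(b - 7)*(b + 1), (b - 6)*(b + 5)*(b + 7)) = 1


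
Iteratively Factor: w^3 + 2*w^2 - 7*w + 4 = (w + 4)*(w^2 - 2*w + 1) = (w - 1)*(w + 4)*(w - 1)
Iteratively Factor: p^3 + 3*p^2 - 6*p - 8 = (p - 2)*(p^2 + 5*p + 4) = (p - 2)*(p + 4)*(p + 1)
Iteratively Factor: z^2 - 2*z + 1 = (z - 1)*(z - 1)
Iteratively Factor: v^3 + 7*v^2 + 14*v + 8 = (v + 4)*(v^2 + 3*v + 2) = (v + 1)*(v + 4)*(v + 2)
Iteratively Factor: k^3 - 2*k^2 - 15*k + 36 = (k - 3)*(k^2 + k - 12) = (k - 3)^2*(k + 4)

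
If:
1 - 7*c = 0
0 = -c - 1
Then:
No Solution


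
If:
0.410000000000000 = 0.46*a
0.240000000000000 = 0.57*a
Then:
No Solution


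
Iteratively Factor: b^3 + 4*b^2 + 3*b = (b)*(b^2 + 4*b + 3) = b*(b + 1)*(b + 3)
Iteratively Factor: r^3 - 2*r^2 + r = (r - 1)*(r^2 - r) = r*(r - 1)*(r - 1)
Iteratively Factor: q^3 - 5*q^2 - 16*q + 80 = (q - 5)*(q^2 - 16) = (q - 5)*(q + 4)*(q - 4)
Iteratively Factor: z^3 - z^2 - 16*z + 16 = (z - 1)*(z^2 - 16) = (z - 1)*(z + 4)*(z - 4)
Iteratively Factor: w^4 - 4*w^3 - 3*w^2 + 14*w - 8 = (w - 1)*(w^3 - 3*w^2 - 6*w + 8) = (w - 1)*(w + 2)*(w^2 - 5*w + 4) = (w - 1)^2*(w + 2)*(w - 4)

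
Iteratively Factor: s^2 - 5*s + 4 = (s - 1)*(s - 4)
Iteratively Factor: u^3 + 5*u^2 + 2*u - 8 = (u - 1)*(u^2 + 6*u + 8) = (u - 1)*(u + 4)*(u + 2)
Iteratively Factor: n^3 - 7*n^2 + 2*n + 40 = (n - 4)*(n^2 - 3*n - 10) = (n - 4)*(n + 2)*(n - 5)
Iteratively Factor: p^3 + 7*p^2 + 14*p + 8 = (p + 2)*(p^2 + 5*p + 4) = (p + 1)*(p + 2)*(p + 4)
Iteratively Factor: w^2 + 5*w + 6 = (w + 2)*(w + 3)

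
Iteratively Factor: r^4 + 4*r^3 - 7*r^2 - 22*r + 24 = (r + 4)*(r^3 - 7*r + 6) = (r + 3)*(r + 4)*(r^2 - 3*r + 2) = (r - 2)*(r + 3)*(r + 4)*(r - 1)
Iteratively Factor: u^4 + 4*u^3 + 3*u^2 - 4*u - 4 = (u - 1)*(u^3 + 5*u^2 + 8*u + 4) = (u - 1)*(u + 2)*(u^2 + 3*u + 2) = (u - 1)*(u + 1)*(u + 2)*(u + 2)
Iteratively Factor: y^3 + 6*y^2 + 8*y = (y)*(y^2 + 6*y + 8) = y*(y + 2)*(y + 4)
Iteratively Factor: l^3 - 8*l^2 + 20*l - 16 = (l - 2)*(l^2 - 6*l + 8) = (l - 2)^2*(l - 4)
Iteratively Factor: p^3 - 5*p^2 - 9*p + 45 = (p + 3)*(p^2 - 8*p + 15) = (p - 5)*(p + 3)*(p - 3)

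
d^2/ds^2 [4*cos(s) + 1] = -4*cos(s)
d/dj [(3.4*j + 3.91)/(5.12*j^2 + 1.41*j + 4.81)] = (-17.408*j^2 - 40.0384*j + 10.8409)/(26.2144*j^4 + 14.4384*j^3 + 51.2425*j^2 + 13.5642*j + 23.1361)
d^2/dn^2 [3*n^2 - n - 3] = 6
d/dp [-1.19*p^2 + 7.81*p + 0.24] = 7.81 - 2.38*p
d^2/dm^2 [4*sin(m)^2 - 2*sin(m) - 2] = 2*sin(m) + 8*cos(2*m)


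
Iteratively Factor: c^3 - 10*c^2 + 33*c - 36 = (c - 3)*(c^2 - 7*c + 12) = (c - 3)^2*(c - 4)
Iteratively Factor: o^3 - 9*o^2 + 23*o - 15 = (o - 3)*(o^2 - 6*o + 5) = (o - 3)*(o - 1)*(o - 5)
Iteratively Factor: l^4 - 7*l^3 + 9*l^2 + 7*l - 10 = (l - 2)*(l^3 - 5*l^2 - l + 5) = (l - 2)*(l + 1)*(l^2 - 6*l + 5) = (l - 5)*(l - 2)*(l + 1)*(l - 1)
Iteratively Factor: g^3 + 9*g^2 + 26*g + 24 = (g + 3)*(g^2 + 6*g + 8) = (g + 3)*(g + 4)*(g + 2)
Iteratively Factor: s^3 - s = (s + 1)*(s^2 - s) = (s - 1)*(s + 1)*(s)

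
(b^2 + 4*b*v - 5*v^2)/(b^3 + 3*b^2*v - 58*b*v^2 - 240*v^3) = (-b + v)/(-b^2 + 2*b*v + 48*v^2)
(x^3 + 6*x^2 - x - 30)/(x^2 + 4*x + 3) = (x^2 + 3*x - 10)/(x + 1)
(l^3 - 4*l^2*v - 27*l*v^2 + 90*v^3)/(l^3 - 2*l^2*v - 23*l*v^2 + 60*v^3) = (-l + 6*v)/(-l + 4*v)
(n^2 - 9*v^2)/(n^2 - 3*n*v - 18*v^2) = (-n + 3*v)/(-n + 6*v)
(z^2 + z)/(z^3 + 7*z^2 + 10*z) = (z + 1)/(z^2 + 7*z + 10)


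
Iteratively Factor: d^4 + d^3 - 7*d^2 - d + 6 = (d - 1)*(d^3 + 2*d^2 - 5*d - 6) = (d - 1)*(d + 1)*(d^2 + d - 6) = (d - 1)*(d + 1)*(d + 3)*(d - 2)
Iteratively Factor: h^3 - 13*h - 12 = (h - 4)*(h^2 + 4*h + 3) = (h - 4)*(h + 3)*(h + 1)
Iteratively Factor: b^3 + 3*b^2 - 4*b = (b - 1)*(b^2 + 4*b) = b*(b - 1)*(b + 4)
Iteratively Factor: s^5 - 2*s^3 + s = (s)*(s^4 - 2*s^2 + 1) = s*(s + 1)*(s^3 - s^2 - s + 1) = s*(s - 1)*(s + 1)*(s^2 - 1) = s*(s - 1)^2*(s + 1)*(s + 1)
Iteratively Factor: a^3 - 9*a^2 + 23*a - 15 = (a - 3)*(a^2 - 6*a + 5) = (a - 3)*(a - 1)*(a - 5)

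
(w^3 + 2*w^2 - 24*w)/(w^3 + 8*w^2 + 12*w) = (w - 4)/(w + 2)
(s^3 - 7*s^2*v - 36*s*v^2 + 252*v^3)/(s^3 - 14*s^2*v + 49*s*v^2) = (s^2 - 36*v^2)/(s*(s - 7*v))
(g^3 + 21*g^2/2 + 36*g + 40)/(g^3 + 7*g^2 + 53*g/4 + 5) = 2*(g + 4)/(2*g + 1)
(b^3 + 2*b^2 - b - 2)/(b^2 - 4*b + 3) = (b^2 + 3*b + 2)/(b - 3)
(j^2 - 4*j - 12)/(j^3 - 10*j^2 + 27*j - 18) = (j + 2)/(j^2 - 4*j + 3)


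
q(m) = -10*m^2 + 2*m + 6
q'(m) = 2 - 20*m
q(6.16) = -361.14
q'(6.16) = -121.20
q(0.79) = 1.34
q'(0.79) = -13.80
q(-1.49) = -19.18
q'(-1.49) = 31.80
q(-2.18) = -45.88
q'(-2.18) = 45.60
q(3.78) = -129.32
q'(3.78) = -73.60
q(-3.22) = -104.12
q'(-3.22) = 66.40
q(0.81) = 1.06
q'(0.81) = -14.20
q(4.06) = -150.72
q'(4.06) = -79.20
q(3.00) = -78.00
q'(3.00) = -58.00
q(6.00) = -342.00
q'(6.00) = -118.00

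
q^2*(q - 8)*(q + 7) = q^4 - q^3 - 56*q^2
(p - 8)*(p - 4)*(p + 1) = p^3 - 11*p^2 + 20*p + 32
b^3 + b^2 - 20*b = b*(b - 4)*(b + 5)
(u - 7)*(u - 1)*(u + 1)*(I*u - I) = I*u^4 - 8*I*u^3 + 6*I*u^2 + 8*I*u - 7*I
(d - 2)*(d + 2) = d^2 - 4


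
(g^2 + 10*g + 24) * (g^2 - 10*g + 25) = g^4 - 51*g^2 + 10*g + 600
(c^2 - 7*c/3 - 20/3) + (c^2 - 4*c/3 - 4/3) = 2*c^2 - 11*c/3 - 8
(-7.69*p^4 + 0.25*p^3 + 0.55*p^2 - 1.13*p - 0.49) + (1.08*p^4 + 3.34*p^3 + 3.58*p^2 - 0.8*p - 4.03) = -6.61*p^4 + 3.59*p^3 + 4.13*p^2 - 1.93*p - 4.52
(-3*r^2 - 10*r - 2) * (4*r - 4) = -12*r^3 - 28*r^2 + 32*r + 8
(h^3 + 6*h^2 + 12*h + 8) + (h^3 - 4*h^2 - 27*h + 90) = 2*h^3 + 2*h^2 - 15*h + 98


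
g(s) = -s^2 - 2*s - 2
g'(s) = -2*s - 2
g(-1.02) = -1.00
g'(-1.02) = 0.04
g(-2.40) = -2.96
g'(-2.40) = 2.80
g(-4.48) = -13.11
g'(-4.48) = 6.96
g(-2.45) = -3.10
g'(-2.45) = 2.90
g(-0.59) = -1.17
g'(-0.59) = -0.82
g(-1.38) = -1.14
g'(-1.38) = 0.76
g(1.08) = -5.33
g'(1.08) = -4.16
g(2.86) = -15.90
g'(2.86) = -7.72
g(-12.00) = -122.00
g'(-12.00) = 22.00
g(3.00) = -17.00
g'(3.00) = -8.00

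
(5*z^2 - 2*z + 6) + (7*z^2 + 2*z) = 12*z^2 + 6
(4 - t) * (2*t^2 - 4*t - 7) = -2*t^3 + 12*t^2 - 9*t - 28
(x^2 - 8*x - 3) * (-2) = -2*x^2 + 16*x + 6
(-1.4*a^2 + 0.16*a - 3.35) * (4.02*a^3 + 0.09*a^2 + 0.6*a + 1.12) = -5.628*a^5 + 0.5172*a^4 - 14.2926*a^3 - 1.7735*a^2 - 1.8308*a - 3.752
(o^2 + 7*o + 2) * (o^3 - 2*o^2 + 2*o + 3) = o^5 + 5*o^4 - 10*o^3 + 13*o^2 + 25*o + 6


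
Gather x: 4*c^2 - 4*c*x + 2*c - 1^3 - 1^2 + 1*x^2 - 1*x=4*c^2 + 2*c + x^2 + x*(-4*c - 1) - 2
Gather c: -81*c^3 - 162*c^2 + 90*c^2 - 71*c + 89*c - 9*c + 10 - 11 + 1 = -81*c^3 - 72*c^2 + 9*c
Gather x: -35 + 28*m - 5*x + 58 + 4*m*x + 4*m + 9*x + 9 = 32*m + x*(4*m + 4) + 32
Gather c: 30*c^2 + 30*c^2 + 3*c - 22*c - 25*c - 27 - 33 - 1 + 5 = 60*c^2 - 44*c - 56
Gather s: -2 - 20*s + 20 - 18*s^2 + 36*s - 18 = -18*s^2 + 16*s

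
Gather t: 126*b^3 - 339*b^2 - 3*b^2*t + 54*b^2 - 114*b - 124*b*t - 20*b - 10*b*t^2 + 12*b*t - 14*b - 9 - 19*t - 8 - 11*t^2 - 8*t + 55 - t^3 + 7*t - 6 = 126*b^3 - 285*b^2 - 148*b - t^3 + t^2*(-10*b - 11) + t*(-3*b^2 - 112*b - 20) + 32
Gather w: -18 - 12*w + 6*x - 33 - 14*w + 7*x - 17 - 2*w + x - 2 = -28*w + 14*x - 70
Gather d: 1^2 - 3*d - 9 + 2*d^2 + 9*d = 2*d^2 + 6*d - 8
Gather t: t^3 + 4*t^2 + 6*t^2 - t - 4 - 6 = t^3 + 10*t^2 - t - 10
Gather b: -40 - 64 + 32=-72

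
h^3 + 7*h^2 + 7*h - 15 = (h - 1)*(h + 3)*(h + 5)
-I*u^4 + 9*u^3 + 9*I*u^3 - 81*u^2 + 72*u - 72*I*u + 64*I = (u - 8)*(u + I)*(u + 8*I)*(-I*u + I)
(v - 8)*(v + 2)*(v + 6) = v^3 - 52*v - 96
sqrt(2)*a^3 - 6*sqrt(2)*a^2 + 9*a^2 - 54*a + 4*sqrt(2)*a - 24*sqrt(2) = (a - 6)*(a + 4*sqrt(2))*(sqrt(2)*a + 1)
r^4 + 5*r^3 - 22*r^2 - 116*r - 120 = (r - 5)*(r + 2)^2*(r + 6)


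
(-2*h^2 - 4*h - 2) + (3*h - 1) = -2*h^2 - h - 3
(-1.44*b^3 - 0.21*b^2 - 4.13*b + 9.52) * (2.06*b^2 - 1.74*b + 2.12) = -2.9664*b^5 + 2.073*b^4 - 11.1952*b^3 + 26.3522*b^2 - 25.3204*b + 20.1824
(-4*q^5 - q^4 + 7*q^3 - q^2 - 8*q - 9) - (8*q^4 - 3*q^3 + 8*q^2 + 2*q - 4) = -4*q^5 - 9*q^4 + 10*q^3 - 9*q^2 - 10*q - 5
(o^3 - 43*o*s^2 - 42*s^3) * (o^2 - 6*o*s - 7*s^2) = o^5 - 6*o^4*s - 50*o^3*s^2 + 216*o^2*s^3 + 553*o*s^4 + 294*s^5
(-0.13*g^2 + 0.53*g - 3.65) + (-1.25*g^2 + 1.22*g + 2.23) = -1.38*g^2 + 1.75*g - 1.42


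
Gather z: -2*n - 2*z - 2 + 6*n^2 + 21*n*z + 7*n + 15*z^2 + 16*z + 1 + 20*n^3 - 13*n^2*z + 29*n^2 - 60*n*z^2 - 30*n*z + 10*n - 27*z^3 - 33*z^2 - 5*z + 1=20*n^3 + 35*n^2 + 15*n - 27*z^3 + z^2*(-60*n - 18) + z*(-13*n^2 - 9*n + 9)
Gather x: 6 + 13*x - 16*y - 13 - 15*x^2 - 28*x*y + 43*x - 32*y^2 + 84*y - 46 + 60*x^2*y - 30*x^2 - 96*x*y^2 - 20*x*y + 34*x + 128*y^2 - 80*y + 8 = x^2*(60*y - 45) + x*(-96*y^2 - 48*y + 90) + 96*y^2 - 12*y - 45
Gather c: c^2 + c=c^2 + c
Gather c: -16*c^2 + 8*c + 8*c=-16*c^2 + 16*c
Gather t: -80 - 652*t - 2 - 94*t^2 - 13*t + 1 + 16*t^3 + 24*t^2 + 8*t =16*t^3 - 70*t^2 - 657*t - 81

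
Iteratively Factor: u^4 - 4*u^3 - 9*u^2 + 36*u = (u + 3)*(u^3 - 7*u^2 + 12*u) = u*(u + 3)*(u^2 - 7*u + 12) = u*(u - 3)*(u + 3)*(u - 4)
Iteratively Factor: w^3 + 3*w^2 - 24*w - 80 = (w - 5)*(w^2 + 8*w + 16) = (w - 5)*(w + 4)*(w + 4)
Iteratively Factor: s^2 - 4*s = (s - 4)*(s)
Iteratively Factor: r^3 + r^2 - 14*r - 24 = (r - 4)*(r^2 + 5*r + 6) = (r - 4)*(r + 2)*(r + 3)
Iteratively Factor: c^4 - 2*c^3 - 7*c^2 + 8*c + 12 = (c - 2)*(c^3 - 7*c - 6) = (c - 2)*(c + 2)*(c^2 - 2*c - 3) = (c - 2)*(c + 1)*(c + 2)*(c - 3)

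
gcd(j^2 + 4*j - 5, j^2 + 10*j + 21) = 1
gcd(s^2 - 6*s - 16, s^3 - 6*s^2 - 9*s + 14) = s + 2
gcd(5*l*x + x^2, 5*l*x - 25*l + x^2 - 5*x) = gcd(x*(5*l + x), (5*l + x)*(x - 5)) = 5*l + x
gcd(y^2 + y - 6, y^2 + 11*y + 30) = 1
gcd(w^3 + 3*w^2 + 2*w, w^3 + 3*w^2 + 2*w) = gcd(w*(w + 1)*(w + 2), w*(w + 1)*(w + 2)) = w^3 + 3*w^2 + 2*w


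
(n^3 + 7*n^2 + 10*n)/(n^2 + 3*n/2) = 2*(n^2 + 7*n + 10)/(2*n + 3)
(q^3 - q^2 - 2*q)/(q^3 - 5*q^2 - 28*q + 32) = q*(q^2 - q - 2)/(q^3 - 5*q^2 - 28*q + 32)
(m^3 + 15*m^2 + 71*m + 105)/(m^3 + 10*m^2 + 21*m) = (m + 5)/m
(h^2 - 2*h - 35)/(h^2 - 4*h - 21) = (h + 5)/(h + 3)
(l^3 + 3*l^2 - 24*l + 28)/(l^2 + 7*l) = l - 4 + 4/l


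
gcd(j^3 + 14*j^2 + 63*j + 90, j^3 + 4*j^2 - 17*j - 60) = j^2 + 8*j + 15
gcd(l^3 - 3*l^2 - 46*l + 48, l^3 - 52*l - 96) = l^2 - 2*l - 48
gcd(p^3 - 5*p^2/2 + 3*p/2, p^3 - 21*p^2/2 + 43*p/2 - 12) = p^2 - 5*p/2 + 3/2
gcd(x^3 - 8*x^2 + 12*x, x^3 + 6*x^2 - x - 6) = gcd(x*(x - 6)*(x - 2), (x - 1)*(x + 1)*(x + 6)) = 1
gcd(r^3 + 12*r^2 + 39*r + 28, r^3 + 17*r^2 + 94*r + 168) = r^2 + 11*r + 28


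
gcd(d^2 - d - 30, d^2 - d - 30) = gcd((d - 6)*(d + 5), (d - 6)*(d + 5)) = d^2 - d - 30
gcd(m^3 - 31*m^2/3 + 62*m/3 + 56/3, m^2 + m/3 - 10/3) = 1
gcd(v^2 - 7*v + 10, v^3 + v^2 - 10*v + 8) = v - 2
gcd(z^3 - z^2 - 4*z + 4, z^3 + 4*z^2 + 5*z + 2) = z + 2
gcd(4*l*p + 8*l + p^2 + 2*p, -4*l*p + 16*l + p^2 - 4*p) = 1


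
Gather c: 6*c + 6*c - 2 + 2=12*c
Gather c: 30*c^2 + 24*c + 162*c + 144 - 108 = 30*c^2 + 186*c + 36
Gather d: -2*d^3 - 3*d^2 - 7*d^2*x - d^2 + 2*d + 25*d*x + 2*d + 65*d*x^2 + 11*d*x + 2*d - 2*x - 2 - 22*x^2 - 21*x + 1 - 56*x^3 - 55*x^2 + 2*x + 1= -2*d^3 + d^2*(-7*x - 4) + d*(65*x^2 + 36*x + 6) - 56*x^3 - 77*x^2 - 21*x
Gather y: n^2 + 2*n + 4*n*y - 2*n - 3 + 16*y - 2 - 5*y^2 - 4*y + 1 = n^2 - 5*y^2 + y*(4*n + 12) - 4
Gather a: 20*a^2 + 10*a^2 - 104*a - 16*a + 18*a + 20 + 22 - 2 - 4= 30*a^2 - 102*a + 36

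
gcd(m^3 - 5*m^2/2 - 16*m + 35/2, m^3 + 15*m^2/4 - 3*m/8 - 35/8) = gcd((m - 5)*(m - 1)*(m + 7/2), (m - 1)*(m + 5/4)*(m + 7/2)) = m^2 + 5*m/2 - 7/2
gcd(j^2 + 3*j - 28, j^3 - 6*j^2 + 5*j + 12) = j - 4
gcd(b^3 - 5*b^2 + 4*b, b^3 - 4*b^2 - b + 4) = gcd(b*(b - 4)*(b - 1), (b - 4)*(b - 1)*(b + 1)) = b^2 - 5*b + 4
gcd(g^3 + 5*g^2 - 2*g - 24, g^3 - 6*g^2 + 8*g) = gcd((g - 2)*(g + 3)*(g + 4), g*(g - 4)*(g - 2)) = g - 2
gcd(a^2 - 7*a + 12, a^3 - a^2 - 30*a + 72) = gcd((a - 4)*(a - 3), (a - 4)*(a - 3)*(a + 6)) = a^2 - 7*a + 12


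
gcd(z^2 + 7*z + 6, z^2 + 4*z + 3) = z + 1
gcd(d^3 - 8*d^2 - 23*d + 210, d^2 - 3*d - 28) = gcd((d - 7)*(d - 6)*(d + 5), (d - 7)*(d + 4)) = d - 7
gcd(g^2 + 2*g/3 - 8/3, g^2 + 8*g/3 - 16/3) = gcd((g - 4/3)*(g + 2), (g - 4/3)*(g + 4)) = g - 4/3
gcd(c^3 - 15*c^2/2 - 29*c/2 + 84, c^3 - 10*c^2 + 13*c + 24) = c^2 - 11*c + 24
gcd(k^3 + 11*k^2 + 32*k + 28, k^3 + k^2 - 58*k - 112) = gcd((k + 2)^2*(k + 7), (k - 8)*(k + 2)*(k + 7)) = k^2 + 9*k + 14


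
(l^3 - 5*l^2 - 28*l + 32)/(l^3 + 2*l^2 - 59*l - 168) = (l^2 + 3*l - 4)/(l^2 + 10*l + 21)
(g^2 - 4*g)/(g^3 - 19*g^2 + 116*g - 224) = g/(g^2 - 15*g + 56)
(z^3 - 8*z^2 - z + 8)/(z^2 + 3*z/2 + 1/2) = 2*(z^2 - 9*z + 8)/(2*z + 1)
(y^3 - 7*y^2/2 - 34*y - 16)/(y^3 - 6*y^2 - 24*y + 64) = (y + 1/2)/(y - 2)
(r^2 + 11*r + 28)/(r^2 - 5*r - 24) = (r^2 + 11*r + 28)/(r^2 - 5*r - 24)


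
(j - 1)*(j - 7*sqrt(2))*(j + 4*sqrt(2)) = j^3 - 3*sqrt(2)*j^2 - j^2 - 56*j + 3*sqrt(2)*j + 56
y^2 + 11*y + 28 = (y + 4)*(y + 7)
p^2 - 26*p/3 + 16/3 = (p - 8)*(p - 2/3)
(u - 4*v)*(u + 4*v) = u^2 - 16*v^2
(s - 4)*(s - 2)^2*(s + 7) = s^4 - s^3 - 36*s^2 + 124*s - 112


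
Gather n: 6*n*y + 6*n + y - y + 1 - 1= n*(6*y + 6)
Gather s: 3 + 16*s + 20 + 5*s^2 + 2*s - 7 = 5*s^2 + 18*s + 16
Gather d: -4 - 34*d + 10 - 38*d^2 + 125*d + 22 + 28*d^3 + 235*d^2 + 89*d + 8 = 28*d^3 + 197*d^2 + 180*d + 36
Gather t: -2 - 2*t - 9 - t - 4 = -3*t - 15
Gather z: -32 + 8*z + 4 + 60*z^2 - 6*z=60*z^2 + 2*z - 28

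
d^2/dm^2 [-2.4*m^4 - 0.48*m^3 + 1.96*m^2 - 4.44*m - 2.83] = -28.8*m^2 - 2.88*m + 3.92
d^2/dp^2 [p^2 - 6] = 2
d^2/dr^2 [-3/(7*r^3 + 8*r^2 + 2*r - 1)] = 6*((21*r + 8)*(7*r^3 + 8*r^2 + 2*r - 1) - (21*r^2 + 16*r + 2)^2)/(7*r^3 + 8*r^2 + 2*r - 1)^3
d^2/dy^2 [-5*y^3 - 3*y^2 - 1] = -30*y - 6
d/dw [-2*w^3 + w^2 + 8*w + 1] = -6*w^2 + 2*w + 8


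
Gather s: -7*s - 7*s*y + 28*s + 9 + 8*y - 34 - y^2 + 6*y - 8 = s*(21 - 7*y) - y^2 + 14*y - 33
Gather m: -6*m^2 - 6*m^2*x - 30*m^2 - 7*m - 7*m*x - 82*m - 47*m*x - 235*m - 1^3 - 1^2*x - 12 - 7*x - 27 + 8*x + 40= m^2*(-6*x - 36) + m*(-54*x - 324)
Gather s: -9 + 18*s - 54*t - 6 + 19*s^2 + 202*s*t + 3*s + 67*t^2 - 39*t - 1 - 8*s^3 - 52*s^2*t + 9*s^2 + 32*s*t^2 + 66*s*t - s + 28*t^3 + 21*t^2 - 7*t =-8*s^3 + s^2*(28 - 52*t) + s*(32*t^2 + 268*t + 20) + 28*t^3 + 88*t^2 - 100*t - 16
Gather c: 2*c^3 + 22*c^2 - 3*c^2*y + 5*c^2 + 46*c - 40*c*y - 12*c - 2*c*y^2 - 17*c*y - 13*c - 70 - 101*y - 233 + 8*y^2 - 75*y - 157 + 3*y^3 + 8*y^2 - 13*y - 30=2*c^3 + c^2*(27 - 3*y) + c*(-2*y^2 - 57*y + 21) + 3*y^3 + 16*y^2 - 189*y - 490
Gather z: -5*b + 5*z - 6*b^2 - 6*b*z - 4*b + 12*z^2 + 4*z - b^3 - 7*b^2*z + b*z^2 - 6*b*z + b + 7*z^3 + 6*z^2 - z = -b^3 - 6*b^2 - 8*b + 7*z^3 + z^2*(b + 18) + z*(-7*b^2 - 12*b + 8)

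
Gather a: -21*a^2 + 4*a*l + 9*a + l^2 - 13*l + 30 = -21*a^2 + a*(4*l + 9) + l^2 - 13*l + 30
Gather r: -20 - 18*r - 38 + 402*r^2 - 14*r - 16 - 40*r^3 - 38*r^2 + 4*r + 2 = -40*r^3 + 364*r^2 - 28*r - 72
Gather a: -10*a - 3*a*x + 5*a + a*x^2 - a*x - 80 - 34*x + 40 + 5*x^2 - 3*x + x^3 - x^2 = a*(x^2 - 4*x - 5) + x^3 + 4*x^2 - 37*x - 40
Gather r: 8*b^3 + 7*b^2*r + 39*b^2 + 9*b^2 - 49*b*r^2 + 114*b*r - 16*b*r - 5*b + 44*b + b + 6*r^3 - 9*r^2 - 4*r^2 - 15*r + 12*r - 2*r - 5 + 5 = 8*b^3 + 48*b^2 + 40*b + 6*r^3 + r^2*(-49*b - 13) + r*(7*b^2 + 98*b - 5)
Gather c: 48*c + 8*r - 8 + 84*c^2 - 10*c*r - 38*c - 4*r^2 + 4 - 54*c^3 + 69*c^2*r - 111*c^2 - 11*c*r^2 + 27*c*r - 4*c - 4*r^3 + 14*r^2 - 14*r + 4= -54*c^3 + c^2*(69*r - 27) + c*(-11*r^2 + 17*r + 6) - 4*r^3 + 10*r^2 - 6*r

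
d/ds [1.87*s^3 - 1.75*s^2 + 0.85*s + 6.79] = 5.61*s^2 - 3.5*s + 0.85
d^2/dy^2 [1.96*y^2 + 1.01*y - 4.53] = 3.92000000000000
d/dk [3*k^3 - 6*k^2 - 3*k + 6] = 9*k^2 - 12*k - 3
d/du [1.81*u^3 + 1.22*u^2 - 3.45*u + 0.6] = 5.43*u^2 + 2.44*u - 3.45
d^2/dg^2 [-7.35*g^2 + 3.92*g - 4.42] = -14.7000000000000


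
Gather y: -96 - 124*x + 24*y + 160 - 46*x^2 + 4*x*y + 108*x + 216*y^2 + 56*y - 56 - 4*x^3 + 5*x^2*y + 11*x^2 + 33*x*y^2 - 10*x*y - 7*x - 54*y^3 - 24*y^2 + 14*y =-4*x^3 - 35*x^2 - 23*x - 54*y^3 + y^2*(33*x + 192) + y*(5*x^2 - 6*x + 94) + 8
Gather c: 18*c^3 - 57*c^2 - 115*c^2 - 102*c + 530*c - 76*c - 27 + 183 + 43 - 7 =18*c^3 - 172*c^2 + 352*c + 192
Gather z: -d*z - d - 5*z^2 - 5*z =-d - 5*z^2 + z*(-d - 5)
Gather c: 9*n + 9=9*n + 9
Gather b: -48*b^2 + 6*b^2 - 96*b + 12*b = -42*b^2 - 84*b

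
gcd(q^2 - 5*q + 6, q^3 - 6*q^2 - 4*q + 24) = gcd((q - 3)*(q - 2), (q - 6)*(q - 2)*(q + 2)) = q - 2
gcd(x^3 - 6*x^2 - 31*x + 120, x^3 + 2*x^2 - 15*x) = x^2 + 2*x - 15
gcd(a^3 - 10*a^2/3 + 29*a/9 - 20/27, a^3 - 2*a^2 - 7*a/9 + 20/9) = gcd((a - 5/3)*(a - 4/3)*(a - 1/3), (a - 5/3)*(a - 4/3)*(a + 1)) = a^2 - 3*a + 20/9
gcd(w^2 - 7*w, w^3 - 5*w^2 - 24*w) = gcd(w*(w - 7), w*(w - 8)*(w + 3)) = w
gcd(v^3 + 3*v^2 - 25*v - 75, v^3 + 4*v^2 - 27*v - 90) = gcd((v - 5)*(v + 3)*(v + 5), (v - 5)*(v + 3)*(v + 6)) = v^2 - 2*v - 15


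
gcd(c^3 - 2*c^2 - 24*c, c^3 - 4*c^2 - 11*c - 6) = c - 6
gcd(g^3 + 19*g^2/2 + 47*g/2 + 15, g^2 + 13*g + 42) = g + 6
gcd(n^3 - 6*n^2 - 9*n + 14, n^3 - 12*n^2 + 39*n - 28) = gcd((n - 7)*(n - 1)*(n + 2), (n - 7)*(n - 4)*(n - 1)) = n^2 - 8*n + 7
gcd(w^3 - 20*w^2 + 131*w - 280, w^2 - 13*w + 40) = w^2 - 13*w + 40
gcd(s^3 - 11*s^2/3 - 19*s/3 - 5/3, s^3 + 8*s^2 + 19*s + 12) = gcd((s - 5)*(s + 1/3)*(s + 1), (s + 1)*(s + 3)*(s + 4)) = s + 1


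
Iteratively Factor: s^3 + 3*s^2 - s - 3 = (s + 1)*(s^2 + 2*s - 3) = (s + 1)*(s + 3)*(s - 1)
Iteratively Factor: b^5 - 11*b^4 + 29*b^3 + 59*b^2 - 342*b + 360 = (b + 3)*(b^4 - 14*b^3 + 71*b^2 - 154*b + 120) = (b - 2)*(b + 3)*(b^3 - 12*b^2 + 47*b - 60) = (b - 5)*(b - 2)*(b + 3)*(b^2 - 7*b + 12) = (b - 5)*(b - 3)*(b - 2)*(b + 3)*(b - 4)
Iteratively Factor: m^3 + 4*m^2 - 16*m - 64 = (m + 4)*(m^2 - 16) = (m + 4)^2*(m - 4)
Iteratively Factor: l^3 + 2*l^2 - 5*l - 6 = (l + 3)*(l^2 - l - 2) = (l + 1)*(l + 3)*(l - 2)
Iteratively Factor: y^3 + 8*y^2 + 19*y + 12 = (y + 4)*(y^2 + 4*y + 3) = (y + 3)*(y + 4)*(y + 1)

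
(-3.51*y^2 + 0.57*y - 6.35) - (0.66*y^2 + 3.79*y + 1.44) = -4.17*y^2 - 3.22*y - 7.79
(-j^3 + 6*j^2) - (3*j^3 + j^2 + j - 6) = -4*j^3 + 5*j^2 - j + 6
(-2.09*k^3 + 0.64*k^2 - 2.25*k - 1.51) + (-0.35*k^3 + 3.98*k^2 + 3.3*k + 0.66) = -2.44*k^3 + 4.62*k^2 + 1.05*k - 0.85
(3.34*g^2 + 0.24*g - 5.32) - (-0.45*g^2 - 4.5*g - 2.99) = 3.79*g^2 + 4.74*g - 2.33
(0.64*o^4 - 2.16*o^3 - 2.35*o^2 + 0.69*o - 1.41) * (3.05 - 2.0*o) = -1.28*o^5 + 6.272*o^4 - 1.888*o^3 - 8.5475*o^2 + 4.9245*o - 4.3005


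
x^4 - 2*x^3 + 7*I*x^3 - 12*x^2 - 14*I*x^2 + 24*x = x*(x - 2)*(x + 3*I)*(x + 4*I)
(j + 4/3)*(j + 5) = j^2 + 19*j/3 + 20/3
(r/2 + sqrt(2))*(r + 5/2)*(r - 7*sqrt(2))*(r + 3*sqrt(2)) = r^4/2 - sqrt(2)*r^3 + 5*r^3/4 - 29*r^2 - 5*sqrt(2)*r^2/2 - 145*r/2 - 42*sqrt(2)*r - 105*sqrt(2)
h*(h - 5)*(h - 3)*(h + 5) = h^4 - 3*h^3 - 25*h^2 + 75*h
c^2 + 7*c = c*(c + 7)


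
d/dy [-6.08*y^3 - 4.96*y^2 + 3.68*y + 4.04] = -18.24*y^2 - 9.92*y + 3.68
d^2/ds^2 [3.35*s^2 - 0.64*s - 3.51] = 6.70000000000000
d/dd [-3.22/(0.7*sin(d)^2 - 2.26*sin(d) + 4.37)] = (4.508*sin(d) - 7.2772)*cos(d)/(0.7*sin(d)^2 - 2.26*sin(d) + 4.37)^2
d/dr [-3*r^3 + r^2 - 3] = r*(2 - 9*r)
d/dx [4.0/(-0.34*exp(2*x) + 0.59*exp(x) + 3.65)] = (2.72*exp(x) - 2.36)*exp(x)/(-0.34*exp(2*x) + 0.59*exp(x) + 3.65)^2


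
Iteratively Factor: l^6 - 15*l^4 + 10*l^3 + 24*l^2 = (l + 4)*(l^5 - 4*l^4 + l^3 + 6*l^2) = (l + 1)*(l + 4)*(l^4 - 5*l^3 + 6*l^2) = l*(l + 1)*(l + 4)*(l^3 - 5*l^2 + 6*l) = l*(l - 3)*(l + 1)*(l + 4)*(l^2 - 2*l) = l*(l - 3)*(l - 2)*(l + 1)*(l + 4)*(l)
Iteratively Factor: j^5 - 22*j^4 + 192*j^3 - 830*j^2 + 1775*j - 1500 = (j - 5)*(j^4 - 17*j^3 + 107*j^2 - 295*j + 300) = (j - 5)^2*(j^3 - 12*j^2 + 47*j - 60) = (j - 5)^2*(j - 4)*(j^2 - 8*j + 15) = (j - 5)^3*(j - 4)*(j - 3)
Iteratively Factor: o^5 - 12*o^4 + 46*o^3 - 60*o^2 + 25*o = (o - 1)*(o^4 - 11*o^3 + 35*o^2 - 25*o) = (o - 5)*(o - 1)*(o^3 - 6*o^2 + 5*o) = o*(o - 5)*(o - 1)*(o^2 - 6*o + 5) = o*(o - 5)*(o - 1)^2*(o - 5)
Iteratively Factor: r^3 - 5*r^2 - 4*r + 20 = (r - 5)*(r^2 - 4) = (r - 5)*(r - 2)*(r + 2)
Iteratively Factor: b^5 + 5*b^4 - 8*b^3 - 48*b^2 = (b)*(b^4 + 5*b^3 - 8*b^2 - 48*b) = b^2*(b^3 + 5*b^2 - 8*b - 48) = b^2*(b + 4)*(b^2 + b - 12) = b^2*(b - 3)*(b + 4)*(b + 4)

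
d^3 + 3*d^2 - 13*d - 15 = (d - 3)*(d + 1)*(d + 5)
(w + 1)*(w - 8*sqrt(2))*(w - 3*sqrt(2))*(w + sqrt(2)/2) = w^4 - 21*sqrt(2)*w^3/2 + w^3 - 21*sqrt(2)*w^2/2 + 37*w^2 + 24*sqrt(2)*w + 37*w + 24*sqrt(2)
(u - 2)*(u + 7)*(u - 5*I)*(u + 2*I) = u^4 + 5*u^3 - 3*I*u^3 - 4*u^2 - 15*I*u^2 + 50*u + 42*I*u - 140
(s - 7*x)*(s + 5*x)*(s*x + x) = s^3*x - 2*s^2*x^2 + s^2*x - 35*s*x^3 - 2*s*x^2 - 35*x^3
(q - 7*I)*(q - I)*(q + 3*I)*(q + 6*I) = q^4 + I*q^3 + 47*q^2 + 81*I*q + 126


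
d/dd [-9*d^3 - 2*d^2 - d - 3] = -27*d^2 - 4*d - 1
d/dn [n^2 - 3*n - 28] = 2*n - 3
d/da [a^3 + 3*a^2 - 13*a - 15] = 3*a^2 + 6*a - 13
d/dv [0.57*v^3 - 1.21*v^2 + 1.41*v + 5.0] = 1.71*v^2 - 2.42*v + 1.41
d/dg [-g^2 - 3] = -2*g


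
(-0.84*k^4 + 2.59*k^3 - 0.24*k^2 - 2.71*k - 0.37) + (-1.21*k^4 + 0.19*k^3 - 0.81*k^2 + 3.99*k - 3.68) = -2.05*k^4 + 2.78*k^3 - 1.05*k^2 + 1.28*k - 4.05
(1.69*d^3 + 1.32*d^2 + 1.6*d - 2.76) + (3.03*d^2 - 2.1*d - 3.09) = 1.69*d^3 + 4.35*d^2 - 0.5*d - 5.85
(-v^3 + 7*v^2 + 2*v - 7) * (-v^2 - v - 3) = v^5 - 6*v^4 - 6*v^3 - 16*v^2 + v + 21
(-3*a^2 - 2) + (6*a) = -3*a^2 + 6*a - 2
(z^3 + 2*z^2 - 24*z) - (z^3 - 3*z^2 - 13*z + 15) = 5*z^2 - 11*z - 15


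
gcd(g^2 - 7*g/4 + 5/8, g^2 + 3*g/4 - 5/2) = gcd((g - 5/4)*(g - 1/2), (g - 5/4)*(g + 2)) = g - 5/4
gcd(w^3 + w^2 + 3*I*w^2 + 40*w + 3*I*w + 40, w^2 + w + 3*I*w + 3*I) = w + 1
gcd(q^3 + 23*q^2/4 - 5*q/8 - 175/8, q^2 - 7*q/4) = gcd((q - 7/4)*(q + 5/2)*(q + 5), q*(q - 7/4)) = q - 7/4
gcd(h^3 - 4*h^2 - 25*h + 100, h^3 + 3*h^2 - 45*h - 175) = h + 5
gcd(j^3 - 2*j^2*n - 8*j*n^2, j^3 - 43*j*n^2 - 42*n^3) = 1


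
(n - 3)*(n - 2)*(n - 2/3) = n^3 - 17*n^2/3 + 28*n/3 - 4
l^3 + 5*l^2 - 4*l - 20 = (l - 2)*(l + 2)*(l + 5)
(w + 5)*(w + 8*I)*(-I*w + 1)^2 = -w^4 - 5*w^3 - 10*I*w^3 + 17*w^2 - 50*I*w^2 + 85*w + 8*I*w + 40*I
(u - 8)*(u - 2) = u^2 - 10*u + 16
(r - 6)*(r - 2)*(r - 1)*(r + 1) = r^4 - 8*r^3 + 11*r^2 + 8*r - 12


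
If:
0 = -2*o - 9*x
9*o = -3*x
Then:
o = 0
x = 0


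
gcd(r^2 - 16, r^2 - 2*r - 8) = r - 4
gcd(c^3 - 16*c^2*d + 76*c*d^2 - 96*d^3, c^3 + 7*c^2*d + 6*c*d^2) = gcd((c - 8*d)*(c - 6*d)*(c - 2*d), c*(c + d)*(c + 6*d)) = 1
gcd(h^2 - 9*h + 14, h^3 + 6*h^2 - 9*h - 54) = 1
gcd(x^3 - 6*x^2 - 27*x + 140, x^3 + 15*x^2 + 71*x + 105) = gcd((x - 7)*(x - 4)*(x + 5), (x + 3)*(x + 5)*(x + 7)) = x + 5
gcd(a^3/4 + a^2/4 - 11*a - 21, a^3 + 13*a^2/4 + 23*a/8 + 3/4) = a + 2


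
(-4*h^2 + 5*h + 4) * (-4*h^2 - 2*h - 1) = 16*h^4 - 12*h^3 - 22*h^2 - 13*h - 4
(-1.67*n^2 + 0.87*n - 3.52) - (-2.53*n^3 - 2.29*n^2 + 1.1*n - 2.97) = 2.53*n^3 + 0.62*n^2 - 0.23*n - 0.55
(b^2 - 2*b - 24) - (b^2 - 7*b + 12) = 5*b - 36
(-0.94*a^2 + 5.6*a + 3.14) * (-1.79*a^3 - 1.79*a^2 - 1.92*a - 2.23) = 1.6826*a^5 - 8.3414*a^4 - 13.8398*a^3 - 14.2764*a^2 - 18.5168*a - 7.0022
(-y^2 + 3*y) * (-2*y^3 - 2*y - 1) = 2*y^5 - 6*y^4 + 2*y^3 - 5*y^2 - 3*y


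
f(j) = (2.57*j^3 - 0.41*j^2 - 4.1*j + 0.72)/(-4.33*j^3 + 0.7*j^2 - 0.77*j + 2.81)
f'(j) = (7.71*j^2 - 0.82*j - 4.1)/(-4.33*j^3 + 0.7*j^2 - 0.77*j + 2.81) + (12.99*j^2 - 1.4*j + 0.77)*(2.57*j^3 - 0.41*j^2 - 4.1*j + 0.72)/(-4.33*j^3 + 0.7*j^2 - 0.77*j + 2.81)^2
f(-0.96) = 0.25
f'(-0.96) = 0.91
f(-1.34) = -0.05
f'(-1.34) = 0.62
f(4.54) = -0.55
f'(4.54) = -0.02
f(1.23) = 0.03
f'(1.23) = -1.39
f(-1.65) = -0.20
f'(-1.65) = 0.41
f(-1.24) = 0.02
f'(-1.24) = 0.71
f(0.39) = -0.33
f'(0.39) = -1.69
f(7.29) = -0.57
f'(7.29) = -0.00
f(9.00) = -0.58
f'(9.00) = -0.00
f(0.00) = 0.26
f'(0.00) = -1.39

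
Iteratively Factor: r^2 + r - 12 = (r - 3)*(r + 4)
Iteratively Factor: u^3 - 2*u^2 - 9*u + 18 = (u + 3)*(u^2 - 5*u + 6) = (u - 3)*(u + 3)*(u - 2)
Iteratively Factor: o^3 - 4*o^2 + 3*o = (o - 3)*(o^2 - o) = (o - 3)*(o - 1)*(o)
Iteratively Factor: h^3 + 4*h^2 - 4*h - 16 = (h + 4)*(h^2 - 4) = (h + 2)*(h + 4)*(h - 2)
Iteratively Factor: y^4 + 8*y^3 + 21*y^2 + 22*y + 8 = (y + 4)*(y^3 + 4*y^2 + 5*y + 2) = (y + 1)*(y + 4)*(y^2 + 3*y + 2) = (y + 1)*(y + 2)*(y + 4)*(y + 1)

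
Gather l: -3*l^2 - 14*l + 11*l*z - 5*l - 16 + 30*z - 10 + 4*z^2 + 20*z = -3*l^2 + l*(11*z - 19) + 4*z^2 + 50*z - 26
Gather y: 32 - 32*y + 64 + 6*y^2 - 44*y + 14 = 6*y^2 - 76*y + 110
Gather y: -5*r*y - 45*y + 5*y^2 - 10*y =5*y^2 + y*(-5*r - 55)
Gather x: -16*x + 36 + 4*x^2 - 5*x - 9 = 4*x^2 - 21*x + 27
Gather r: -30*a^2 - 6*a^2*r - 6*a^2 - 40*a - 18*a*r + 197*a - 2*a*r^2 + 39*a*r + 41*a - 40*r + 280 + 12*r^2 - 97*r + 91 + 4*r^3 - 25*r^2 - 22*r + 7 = -36*a^2 + 198*a + 4*r^3 + r^2*(-2*a - 13) + r*(-6*a^2 + 21*a - 159) + 378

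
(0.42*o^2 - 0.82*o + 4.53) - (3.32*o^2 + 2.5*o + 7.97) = -2.9*o^2 - 3.32*o - 3.44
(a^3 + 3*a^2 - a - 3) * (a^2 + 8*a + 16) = a^5 + 11*a^4 + 39*a^3 + 37*a^2 - 40*a - 48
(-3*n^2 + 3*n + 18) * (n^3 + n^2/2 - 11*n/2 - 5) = -3*n^5 + 3*n^4/2 + 36*n^3 + 15*n^2/2 - 114*n - 90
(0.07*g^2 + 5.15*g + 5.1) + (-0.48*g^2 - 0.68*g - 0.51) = -0.41*g^2 + 4.47*g + 4.59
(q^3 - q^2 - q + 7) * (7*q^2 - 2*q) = 7*q^5 - 9*q^4 - 5*q^3 + 51*q^2 - 14*q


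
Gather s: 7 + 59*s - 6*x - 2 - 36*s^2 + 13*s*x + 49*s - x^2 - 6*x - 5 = -36*s^2 + s*(13*x + 108) - x^2 - 12*x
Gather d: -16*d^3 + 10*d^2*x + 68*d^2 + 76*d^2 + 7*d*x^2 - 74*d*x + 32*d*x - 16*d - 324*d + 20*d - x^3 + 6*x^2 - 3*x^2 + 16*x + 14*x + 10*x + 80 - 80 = -16*d^3 + d^2*(10*x + 144) + d*(7*x^2 - 42*x - 320) - x^3 + 3*x^2 + 40*x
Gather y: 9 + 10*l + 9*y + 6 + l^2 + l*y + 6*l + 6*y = l^2 + 16*l + y*(l + 15) + 15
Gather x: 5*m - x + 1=5*m - x + 1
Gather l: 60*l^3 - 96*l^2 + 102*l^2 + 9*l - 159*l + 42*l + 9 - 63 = 60*l^3 + 6*l^2 - 108*l - 54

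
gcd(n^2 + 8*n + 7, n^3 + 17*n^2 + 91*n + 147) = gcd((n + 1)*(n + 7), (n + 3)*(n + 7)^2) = n + 7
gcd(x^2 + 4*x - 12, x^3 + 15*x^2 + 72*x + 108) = x + 6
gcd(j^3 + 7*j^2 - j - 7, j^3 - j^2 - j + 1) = j^2 - 1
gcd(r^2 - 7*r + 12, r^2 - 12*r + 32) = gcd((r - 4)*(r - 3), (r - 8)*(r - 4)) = r - 4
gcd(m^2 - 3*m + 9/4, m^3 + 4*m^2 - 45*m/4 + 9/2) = m - 3/2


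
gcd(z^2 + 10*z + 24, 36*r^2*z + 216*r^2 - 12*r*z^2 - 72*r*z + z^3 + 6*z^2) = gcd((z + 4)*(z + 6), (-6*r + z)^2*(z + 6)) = z + 6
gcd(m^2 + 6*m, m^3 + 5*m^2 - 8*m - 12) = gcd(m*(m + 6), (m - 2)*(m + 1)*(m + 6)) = m + 6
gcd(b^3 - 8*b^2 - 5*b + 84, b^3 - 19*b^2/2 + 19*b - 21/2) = b - 7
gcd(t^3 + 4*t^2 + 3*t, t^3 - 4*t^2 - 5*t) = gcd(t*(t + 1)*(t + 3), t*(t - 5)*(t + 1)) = t^2 + t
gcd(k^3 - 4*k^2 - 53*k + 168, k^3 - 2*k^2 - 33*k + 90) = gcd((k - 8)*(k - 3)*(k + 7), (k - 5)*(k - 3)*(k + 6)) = k - 3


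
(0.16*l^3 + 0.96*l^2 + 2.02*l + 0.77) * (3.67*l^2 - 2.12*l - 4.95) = 0.5872*l^5 + 3.184*l^4 + 4.5862*l^3 - 6.2085*l^2 - 11.6314*l - 3.8115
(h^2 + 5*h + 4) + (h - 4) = h^2 + 6*h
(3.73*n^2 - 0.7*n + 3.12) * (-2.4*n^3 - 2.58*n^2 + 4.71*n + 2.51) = -8.952*n^5 - 7.9434*n^4 + 11.8863*n^3 - 1.9843*n^2 + 12.9382*n + 7.8312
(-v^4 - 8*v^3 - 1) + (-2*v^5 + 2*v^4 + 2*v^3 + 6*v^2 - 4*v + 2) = -2*v^5 + v^4 - 6*v^3 + 6*v^2 - 4*v + 1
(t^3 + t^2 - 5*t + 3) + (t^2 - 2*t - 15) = t^3 + 2*t^2 - 7*t - 12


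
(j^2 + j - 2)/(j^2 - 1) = (j + 2)/(j + 1)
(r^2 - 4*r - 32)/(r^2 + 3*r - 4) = (r - 8)/(r - 1)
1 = 1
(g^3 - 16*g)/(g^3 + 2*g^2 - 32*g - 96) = g*(g - 4)/(g^2 - 2*g - 24)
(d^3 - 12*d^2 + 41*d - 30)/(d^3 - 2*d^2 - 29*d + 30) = (d - 5)/(d + 5)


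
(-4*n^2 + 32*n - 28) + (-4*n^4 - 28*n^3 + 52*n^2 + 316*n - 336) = -4*n^4 - 28*n^3 + 48*n^2 + 348*n - 364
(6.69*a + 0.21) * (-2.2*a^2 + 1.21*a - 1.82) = -14.718*a^3 + 7.6329*a^2 - 11.9217*a - 0.3822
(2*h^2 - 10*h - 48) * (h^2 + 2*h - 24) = 2*h^4 - 6*h^3 - 116*h^2 + 144*h + 1152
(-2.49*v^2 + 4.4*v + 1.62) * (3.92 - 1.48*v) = 3.6852*v^3 - 16.2728*v^2 + 14.8504*v + 6.3504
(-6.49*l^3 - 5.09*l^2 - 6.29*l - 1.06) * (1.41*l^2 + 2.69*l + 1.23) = -9.1509*l^5 - 24.635*l^4 - 30.5437*l^3 - 24.6754*l^2 - 10.5881*l - 1.3038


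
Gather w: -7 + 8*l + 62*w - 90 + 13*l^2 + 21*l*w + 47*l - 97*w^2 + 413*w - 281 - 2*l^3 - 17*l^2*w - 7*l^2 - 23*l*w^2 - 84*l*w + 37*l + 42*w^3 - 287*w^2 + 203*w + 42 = -2*l^3 + 6*l^2 + 92*l + 42*w^3 + w^2*(-23*l - 384) + w*(-17*l^2 - 63*l + 678) - 336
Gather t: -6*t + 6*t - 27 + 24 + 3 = 0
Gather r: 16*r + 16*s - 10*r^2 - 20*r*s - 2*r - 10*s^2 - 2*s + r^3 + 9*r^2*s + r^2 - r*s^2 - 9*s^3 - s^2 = r^3 + r^2*(9*s - 9) + r*(-s^2 - 20*s + 14) - 9*s^3 - 11*s^2 + 14*s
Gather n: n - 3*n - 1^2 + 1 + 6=6 - 2*n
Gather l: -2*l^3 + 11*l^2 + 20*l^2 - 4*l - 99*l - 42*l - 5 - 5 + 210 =-2*l^3 + 31*l^2 - 145*l + 200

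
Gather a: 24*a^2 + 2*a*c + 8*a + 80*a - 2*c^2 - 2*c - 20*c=24*a^2 + a*(2*c + 88) - 2*c^2 - 22*c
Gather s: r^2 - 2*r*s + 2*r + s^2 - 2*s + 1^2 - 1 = r^2 + 2*r + s^2 + s*(-2*r - 2)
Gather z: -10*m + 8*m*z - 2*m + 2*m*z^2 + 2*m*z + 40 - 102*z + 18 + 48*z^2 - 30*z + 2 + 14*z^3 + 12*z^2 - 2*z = -12*m + 14*z^3 + z^2*(2*m + 60) + z*(10*m - 134) + 60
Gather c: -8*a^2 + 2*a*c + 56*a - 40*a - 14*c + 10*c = -8*a^2 + 16*a + c*(2*a - 4)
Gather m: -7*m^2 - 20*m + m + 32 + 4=-7*m^2 - 19*m + 36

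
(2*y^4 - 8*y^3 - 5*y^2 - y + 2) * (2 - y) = -2*y^5 + 12*y^4 - 11*y^3 - 9*y^2 - 4*y + 4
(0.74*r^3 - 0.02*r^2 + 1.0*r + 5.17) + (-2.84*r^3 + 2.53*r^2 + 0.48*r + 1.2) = -2.1*r^3 + 2.51*r^2 + 1.48*r + 6.37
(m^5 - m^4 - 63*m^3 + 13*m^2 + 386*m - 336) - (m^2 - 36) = m^5 - m^4 - 63*m^3 + 12*m^2 + 386*m - 300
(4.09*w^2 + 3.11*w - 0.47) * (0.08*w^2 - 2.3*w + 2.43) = 0.3272*w^4 - 9.1582*w^3 + 2.7481*w^2 + 8.6383*w - 1.1421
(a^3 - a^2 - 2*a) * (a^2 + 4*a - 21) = a^5 + 3*a^4 - 27*a^3 + 13*a^2 + 42*a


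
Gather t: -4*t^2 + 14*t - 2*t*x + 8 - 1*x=-4*t^2 + t*(14 - 2*x) - x + 8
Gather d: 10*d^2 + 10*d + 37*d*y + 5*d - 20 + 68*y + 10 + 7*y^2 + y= 10*d^2 + d*(37*y + 15) + 7*y^2 + 69*y - 10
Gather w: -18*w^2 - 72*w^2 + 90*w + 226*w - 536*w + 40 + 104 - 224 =-90*w^2 - 220*w - 80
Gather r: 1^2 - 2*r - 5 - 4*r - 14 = -6*r - 18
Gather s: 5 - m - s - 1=-m - s + 4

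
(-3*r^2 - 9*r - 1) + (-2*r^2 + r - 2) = -5*r^2 - 8*r - 3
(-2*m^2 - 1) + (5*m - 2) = -2*m^2 + 5*m - 3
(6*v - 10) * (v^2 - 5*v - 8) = 6*v^3 - 40*v^2 + 2*v + 80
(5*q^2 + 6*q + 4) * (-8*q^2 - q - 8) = -40*q^4 - 53*q^3 - 78*q^2 - 52*q - 32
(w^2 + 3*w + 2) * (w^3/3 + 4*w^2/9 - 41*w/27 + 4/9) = w^5/3 + 13*w^4/9 + 13*w^3/27 - 29*w^2/9 - 46*w/27 + 8/9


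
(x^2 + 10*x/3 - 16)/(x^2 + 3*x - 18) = (x - 8/3)/(x - 3)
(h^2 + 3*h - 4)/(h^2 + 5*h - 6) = (h + 4)/(h + 6)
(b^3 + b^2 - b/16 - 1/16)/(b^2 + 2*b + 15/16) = (16*b^3 + 16*b^2 - b - 1)/(16*b^2 + 32*b + 15)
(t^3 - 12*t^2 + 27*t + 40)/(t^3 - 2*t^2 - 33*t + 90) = (t^2 - 7*t - 8)/(t^2 + 3*t - 18)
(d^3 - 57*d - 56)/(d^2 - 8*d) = d + 8 + 7/d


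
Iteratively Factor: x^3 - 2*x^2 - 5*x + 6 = (x + 2)*(x^2 - 4*x + 3) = (x - 3)*(x + 2)*(x - 1)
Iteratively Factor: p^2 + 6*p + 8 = (p + 2)*(p + 4)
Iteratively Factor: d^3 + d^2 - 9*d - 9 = (d + 1)*(d^2 - 9) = (d + 1)*(d + 3)*(d - 3)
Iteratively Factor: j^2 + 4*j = (j)*(j + 4)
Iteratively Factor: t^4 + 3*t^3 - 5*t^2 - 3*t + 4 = (t - 1)*(t^3 + 4*t^2 - t - 4) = (t - 1)*(t + 1)*(t^2 + 3*t - 4) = (t - 1)*(t + 1)*(t + 4)*(t - 1)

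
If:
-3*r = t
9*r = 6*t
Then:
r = 0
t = 0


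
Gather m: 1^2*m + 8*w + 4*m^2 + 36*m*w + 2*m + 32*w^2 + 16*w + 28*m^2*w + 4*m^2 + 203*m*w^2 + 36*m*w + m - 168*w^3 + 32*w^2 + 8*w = m^2*(28*w + 8) + m*(203*w^2 + 72*w + 4) - 168*w^3 + 64*w^2 + 32*w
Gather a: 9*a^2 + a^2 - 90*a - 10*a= 10*a^2 - 100*a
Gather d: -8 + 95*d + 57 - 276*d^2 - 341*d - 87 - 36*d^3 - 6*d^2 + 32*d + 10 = -36*d^3 - 282*d^2 - 214*d - 28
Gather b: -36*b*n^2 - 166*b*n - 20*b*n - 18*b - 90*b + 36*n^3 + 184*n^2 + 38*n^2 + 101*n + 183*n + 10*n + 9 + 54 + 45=b*(-36*n^2 - 186*n - 108) + 36*n^3 + 222*n^2 + 294*n + 108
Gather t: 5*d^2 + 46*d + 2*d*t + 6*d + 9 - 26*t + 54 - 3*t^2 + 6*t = 5*d^2 + 52*d - 3*t^2 + t*(2*d - 20) + 63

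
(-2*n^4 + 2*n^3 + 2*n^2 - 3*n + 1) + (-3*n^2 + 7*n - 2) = -2*n^4 + 2*n^3 - n^2 + 4*n - 1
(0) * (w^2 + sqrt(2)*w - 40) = 0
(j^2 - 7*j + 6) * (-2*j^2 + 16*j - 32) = -2*j^4 + 30*j^3 - 156*j^2 + 320*j - 192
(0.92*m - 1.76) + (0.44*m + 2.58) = 1.36*m + 0.82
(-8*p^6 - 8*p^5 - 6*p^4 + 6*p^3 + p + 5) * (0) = 0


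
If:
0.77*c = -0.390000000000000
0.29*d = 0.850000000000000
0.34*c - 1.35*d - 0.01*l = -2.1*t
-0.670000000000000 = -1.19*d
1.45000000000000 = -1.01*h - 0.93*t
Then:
No Solution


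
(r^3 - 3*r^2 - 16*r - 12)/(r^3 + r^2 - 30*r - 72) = (r^2 + 3*r + 2)/(r^2 + 7*r + 12)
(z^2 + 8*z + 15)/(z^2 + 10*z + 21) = (z + 5)/(z + 7)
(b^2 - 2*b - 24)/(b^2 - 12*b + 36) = (b + 4)/(b - 6)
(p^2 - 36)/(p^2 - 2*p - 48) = (p - 6)/(p - 8)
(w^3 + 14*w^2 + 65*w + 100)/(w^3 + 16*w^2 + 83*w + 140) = (w + 5)/(w + 7)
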